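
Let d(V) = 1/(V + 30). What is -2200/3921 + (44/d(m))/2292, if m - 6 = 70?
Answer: 1103762/748911 ≈ 1.4738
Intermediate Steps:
m = 76 (m = 6 + 70 = 76)
d(V) = 1/(30 + V)
-2200/3921 + (44/d(m))/2292 = -2200/3921 + (44/(1/(30 + 76)))/2292 = -2200*1/3921 + (44/(1/106))*(1/2292) = -2200/3921 + (44/(1/106))*(1/2292) = -2200/3921 + (44*106)*(1/2292) = -2200/3921 + 4664*(1/2292) = -2200/3921 + 1166/573 = 1103762/748911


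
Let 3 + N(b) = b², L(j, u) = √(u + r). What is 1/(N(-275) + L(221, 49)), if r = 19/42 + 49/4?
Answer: 6352248/480369693073 - 2*√108843/480369693073 ≈ 1.3222e-5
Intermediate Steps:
r = 1067/84 (r = 19*(1/42) + 49*(¼) = 19/42 + 49/4 = 1067/84 ≈ 12.702)
L(j, u) = √(1067/84 + u) (L(j, u) = √(u + 1067/84) = √(1067/84 + u))
N(b) = -3 + b²
1/(N(-275) + L(221, 49)) = 1/((-3 + (-275)²) + √(22407 + 1764*49)/42) = 1/((-3 + 75625) + √(22407 + 86436)/42) = 1/(75622 + √108843/42)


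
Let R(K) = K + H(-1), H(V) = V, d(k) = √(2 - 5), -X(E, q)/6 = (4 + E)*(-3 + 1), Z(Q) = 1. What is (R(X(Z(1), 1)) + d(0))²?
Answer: (59 + I*√3)² ≈ 3478.0 + 204.38*I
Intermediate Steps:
X(E, q) = 48 + 12*E (X(E, q) = -6*(4 + E)*(-3 + 1) = -6*(4 + E)*(-2) = -6*(-8 - 2*E) = 48 + 12*E)
d(k) = I*√3 (d(k) = √(-3) = I*√3)
R(K) = -1 + K (R(K) = K - 1 = -1 + K)
(R(X(Z(1), 1)) + d(0))² = ((-1 + (48 + 12*1)) + I*√3)² = ((-1 + (48 + 12)) + I*√3)² = ((-1 + 60) + I*√3)² = (59 + I*√3)²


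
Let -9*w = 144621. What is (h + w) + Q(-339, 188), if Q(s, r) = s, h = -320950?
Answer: -337358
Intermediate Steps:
w = -16069 (w = -⅑*144621 = -16069)
(h + w) + Q(-339, 188) = (-320950 - 16069) - 339 = -337019 - 339 = -337358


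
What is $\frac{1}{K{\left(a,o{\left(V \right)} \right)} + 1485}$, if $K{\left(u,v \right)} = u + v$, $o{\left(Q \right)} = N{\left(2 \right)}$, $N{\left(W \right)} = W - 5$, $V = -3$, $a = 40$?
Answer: $\frac{1}{1522} \approx 0.00065703$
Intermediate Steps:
$N{\left(W \right)} = -5 + W$
$o{\left(Q \right)} = -3$ ($o{\left(Q \right)} = -5 + 2 = -3$)
$\frac{1}{K{\left(a,o{\left(V \right)} \right)} + 1485} = \frac{1}{\left(40 - 3\right) + 1485} = \frac{1}{37 + 1485} = \frac{1}{1522}$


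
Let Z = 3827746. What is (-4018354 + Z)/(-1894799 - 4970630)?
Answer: 190608/6865429 ≈ 0.027763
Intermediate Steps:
(-4018354 + Z)/(-1894799 - 4970630) = (-4018354 + 3827746)/(-1894799 - 4970630) = -190608/(-6865429) = -190608*(-1/6865429) = 190608/6865429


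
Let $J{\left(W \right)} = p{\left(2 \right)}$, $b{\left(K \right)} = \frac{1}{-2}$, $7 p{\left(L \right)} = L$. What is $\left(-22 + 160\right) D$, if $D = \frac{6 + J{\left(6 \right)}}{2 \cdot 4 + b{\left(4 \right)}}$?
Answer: $\frac{4048}{35} \approx 115.66$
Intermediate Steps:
$p{\left(L \right)} = \frac{L}{7}$
$b{\left(K \right)} = - \frac{1}{2}$
$J{\left(W \right)} = \frac{2}{7}$ ($J{\left(W \right)} = \frac{1}{7} \cdot 2 = \frac{2}{7}$)
$D = \frac{88}{105}$ ($D = \frac{6 + \frac{2}{7}}{2 \cdot 4 - \frac{1}{2}} = \frac{44}{7 \left(8 - \frac{1}{2}\right)} = \frac{44}{7 \cdot \frac{15}{2}} = \frac{44}{7} \cdot \frac{2}{15} = \frac{88}{105} \approx 0.83809$)
$\left(-22 + 160\right) D = \left(-22 + 160\right) \frac{88}{105} = 138 \cdot \frac{88}{105} = \frac{4048}{35}$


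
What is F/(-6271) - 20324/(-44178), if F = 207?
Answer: 59153479/138520119 ≈ 0.42704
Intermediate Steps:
F/(-6271) - 20324/(-44178) = 207/(-6271) - 20324/(-44178) = 207*(-1/6271) - 20324*(-1/44178) = -207/6271 + 10162/22089 = 59153479/138520119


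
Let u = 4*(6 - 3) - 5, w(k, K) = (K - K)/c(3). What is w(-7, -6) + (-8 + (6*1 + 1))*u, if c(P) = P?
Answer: -7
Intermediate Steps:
w(k, K) = 0 (w(k, K) = (K - K)/3 = 0*(⅓) = 0)
u = 7 (u = 4*3 - 5 = 12 - 5 = 7)
w(-7, -6) + (-8 + (6*1 + 1))*u = 0 + (-8 + (6*1 + 1))*7 = 0 + (-8 + (6 + 1))*7 = 0 + (-8 + 7)*7 = 0 - 1*7 = 0 - 7 = -7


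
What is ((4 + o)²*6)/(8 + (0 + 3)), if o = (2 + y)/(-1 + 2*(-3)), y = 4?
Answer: 264/49 ≈ 5.3878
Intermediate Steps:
o = -6/7 (o = (2 + 4)/(-1 + 2*(-3)) = 6/(-1 - 6) = 6/(-7) = 6*(-⅐) = -6/7 ≈ -0.85714)
((4 + o)²*6)/(8 + (0 + 3)) = ((4 - 6/7)²*6)/(8 + (0 + 3)) = ((22/7)²*6)/(8 + 3) = ((484/49)*6)/11 = (2904/49)*(1/11) = 264/49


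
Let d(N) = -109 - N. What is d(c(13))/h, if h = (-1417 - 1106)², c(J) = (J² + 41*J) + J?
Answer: -824/6365529 ≈ -0.00012945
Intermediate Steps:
c(J) = J² + 42*J
h = 6365529 (h = (-2523)² = 6365529)
d(c(13))/h = (-109 - 13*(42 + 13))/6365529 = (-109 - 13*55)*(1/6365529) = (-109 - 1*715)*(1/6365529) = (-109 - 715)*(1/6365529) = -824*1/6365529 = -824/6365529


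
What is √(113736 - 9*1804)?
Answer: 50*√39 ≈ 312.25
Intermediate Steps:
√(113736 - 9*1804) = √(113736 - 16236) = √97500 = 50*√39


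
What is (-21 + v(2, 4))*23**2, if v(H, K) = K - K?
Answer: -11109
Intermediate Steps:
v(H, K) = 0
(-21 + v(2, 4))*23**2 = (-21 + 0)*23**2 = -21*529 = -11109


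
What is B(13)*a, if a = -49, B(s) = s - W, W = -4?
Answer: -833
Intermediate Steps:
B(s) = 4 + s (B(s) = s - 1*(-4) = s + 4 = 4 + s)
B(13)*a = (4 + 13)*(-49) = 17*(-49) = -833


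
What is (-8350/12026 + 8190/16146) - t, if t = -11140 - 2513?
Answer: 5664511121/414897 ≈ 13653.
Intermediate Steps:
t = -13653
(-8350/12026 + 8190/16146) - t = (-8350/12026 + 8190/16146) - 1*(-13653) = (-8350*1/12026 + 8190*(1/16146)) + 13653 = (-4175/6013 + 35/69) + 13653 = -77620/414897 + 13653 = 5664511121/414897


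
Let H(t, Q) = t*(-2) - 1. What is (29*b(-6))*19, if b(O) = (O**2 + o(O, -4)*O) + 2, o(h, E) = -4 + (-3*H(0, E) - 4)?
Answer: 37468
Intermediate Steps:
H(t, Q) = -1 - 2*t (H(t, Q) = -2*t - 1 = -1 - 2*t)
o(h, E) = -5 (o(h, E) = -4 + (-3*(-1 - 2*0) - 4) = -4 + (-3*(-1 + 0) - 4) = -4 + (-3*(-1) - 4) = -4 + (3 - 4) = -4 - 1 = -5)
b(O) = 2 + O**2 - 5*O (b(O) = (O**2 - 5*O) + 2 = 2 + O**2 - 5*O)
(29*b(-6))*19 = (29*(2 + (-6)**2 - 5*(-6)))*19 = (29*(2 + 36 + 30))*19 = (29*68)*19 = 1972*19 = 37468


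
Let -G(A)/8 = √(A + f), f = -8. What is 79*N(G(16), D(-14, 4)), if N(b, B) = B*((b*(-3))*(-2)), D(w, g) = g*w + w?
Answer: 530880*√2 ≈ 7.5078e+5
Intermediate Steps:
D(w, g) = w + g*w
G(A) = -8*√(-8 + A) (G(A) = -8*√(A - 8) = -8*√(-8 + A))
N(b, B) = 6*B*b (N(b, B) = B*(-3*b*(-2)) = B*(6*b) = 6*B*b)
79*N(G(16), D(-14, 4)) = 79*(6*(-14*(1 + 4))*(-8*√(-8 + 16))) = 79*(6*(-14*5)*(-16*√2)) = 79*(6*(-70)*(-16*√2)) = 79*(6720*√2) = 530880*√2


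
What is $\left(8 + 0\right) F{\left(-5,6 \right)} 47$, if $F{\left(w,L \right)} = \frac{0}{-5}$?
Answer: $0$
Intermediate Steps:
$F{\left(w,L \right)} = 0$ ($F{\left(w,L \right)} = 0 \left(- \frac{1}{5}\right) = 0$)
$\left(8 + 0\right) F{\left(-5,6 \right)} 47 = \left(8 + 0\right) 0 \cdot 47 = 8 \cdot 0 \cdot 47 = 0 \cdot 47 = 0$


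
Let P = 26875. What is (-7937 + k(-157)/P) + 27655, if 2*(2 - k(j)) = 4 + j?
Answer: 1059842657/53750 ≈ 19718.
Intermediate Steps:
k(j) = -j/2 (k(j) = 2 - (4 + j)/2 = 2 + (-2 - j/2) = -j/2)
(-7937 + k(-157)/P) + 27655 = (-7937 - ½*(-157)/26875) + 27655 = (-7937 + (157/2)*(1/26875)) + 27655 = (-7937 + 157/53750) + 27655 = -426613593/53750 + 27655 = 1059842657/53750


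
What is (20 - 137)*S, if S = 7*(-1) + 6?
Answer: 117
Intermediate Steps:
S = -1 (S = -7 + 6 = -1)
(20 - 137)*S = (20 - 137)*(-1) = -117*(-1) = 117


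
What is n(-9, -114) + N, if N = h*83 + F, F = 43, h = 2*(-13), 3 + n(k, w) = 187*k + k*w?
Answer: -2775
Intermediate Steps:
n(k, w) = -3 + 187*k + k*w (n(k, w) = -3 + (187*k + k*w) = -3 + 187*k + k*w)
h = -26
N = -2115 (N = -26*83 + 43 = -2158 + 43 = -2115)
n(-9, -114) + N = (-3 + 187*(-9) - 9*(-114)) - 2115 = (-3 - 1683 + 1026) - 2115 = -660 - 2115 = -2775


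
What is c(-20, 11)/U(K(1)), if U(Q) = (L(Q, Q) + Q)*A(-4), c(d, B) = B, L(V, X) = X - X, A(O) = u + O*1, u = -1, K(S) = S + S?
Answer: -11/10 ≈ -1.1000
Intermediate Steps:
K(S) = 2*S
A(O) = -1 + O (A(O) = -1 + O*1 = -1 + O)
L(V, X) = 0
U(Q) = -5*Q (U(Q) = (0 + Q)*(-1 - 4) = Q*(-5) = -5*Q)
c(-20, 11)/U(K(1)) = 11/((-10)) = 11/((-5*2)) = 11/(-10) = 11*(-⅒) = -11/10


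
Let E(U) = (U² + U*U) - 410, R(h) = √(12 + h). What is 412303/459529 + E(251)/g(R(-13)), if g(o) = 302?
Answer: 28918840837/69388879 ≈ 416.76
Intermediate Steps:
E(U) = -410 + 2*U² (E(U) = (U² + U²) - 410 = 2*U² - 410 = -410 + 2*U²)
412303/459529 + E(251)/g(R(-13)) = 412303/459529 + (-410 + 2*251²)/302 = 412303*(1/459529) + (-410 + 2*63001)*(1/302) = 412303/459529 + (-410 + 126002)*(1/302) = 412303/459529 + 125592*(1/302) = 412303/459529 + 62796/151 = 28918840837/69388879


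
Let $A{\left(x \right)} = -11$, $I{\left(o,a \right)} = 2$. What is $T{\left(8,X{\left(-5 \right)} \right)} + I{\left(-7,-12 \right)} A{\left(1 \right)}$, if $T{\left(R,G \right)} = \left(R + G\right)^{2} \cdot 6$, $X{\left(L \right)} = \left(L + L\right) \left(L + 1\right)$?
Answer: $13802$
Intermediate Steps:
$X{\left(L \right)} = 2 L \left(1 + L\right)$
$T{\left(R,G \right)} = 6 \left(G + R\right)^{2}$ ($T{\left(R,G \right)} = \left(G + R\right)^{2} \cdot 6 = 6 \left(G + R\right)^{2}$)
$T{\left(8,X{\left(-5 \right)} \right)} + I{\left(-7,-12 \right)} A{\left(1 \right)} = 6 \left(2 \left(-5\right) \left(1 - 5\right) + 8\right)^{2} + 2 \left(-11\right) = 6 \left(2 \left(-5\right) \left(-4\right) + 8\right)^{2} - 22 = 6 \left(40 + 8\right)^{2} - 22 = 6 \cdot 48^{2} - 22 = 6 \cdot 2304 - 22 = 13824 - 22 = 13802$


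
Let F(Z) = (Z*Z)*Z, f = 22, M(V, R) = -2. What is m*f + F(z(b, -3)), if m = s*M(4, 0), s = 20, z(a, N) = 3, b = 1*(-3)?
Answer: -853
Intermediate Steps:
b = -3
m = -40 (m = 20*(-2) = -40)
F(Z) = Z³ (F(Z) = Z²*Z = Z³)
m*f + F(z(b, -3)) = -40*22 + 3³ = -880 + 27 = -853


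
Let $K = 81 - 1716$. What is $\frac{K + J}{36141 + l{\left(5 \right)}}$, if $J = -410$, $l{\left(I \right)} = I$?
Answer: $- \frac{2045}{36146} \approx -0.056576$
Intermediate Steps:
$K = -1635$ ($K = 81 - 1716 = -1635$)
$\frac{K + J}{36141 + l{\left(5 \right)}} = \frac{-1635 - 410}{36141 + 5} = - \frac{2045}{36146}$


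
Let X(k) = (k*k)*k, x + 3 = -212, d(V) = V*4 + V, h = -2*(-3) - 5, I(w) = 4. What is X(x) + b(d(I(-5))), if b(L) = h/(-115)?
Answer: -1142913126/115 ≈ -9.9384e+6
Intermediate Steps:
h = 1 (h = 6 - 5 = 1)
d(V) = 5*V (d(V) = 4*V + V = 5*V)
x = -215 (x = -3 - 212 = -215)
X(k) = k³ (X(k) = k²*k = k³)
b(L) = -1/115 (b(L) = 1/(-115) = 1*(-1/115) = -1/115)
X(x) + b(d(I(-5))) = (-215)³ - 1/115 = -9938375 - 1/115 = -1142913126/115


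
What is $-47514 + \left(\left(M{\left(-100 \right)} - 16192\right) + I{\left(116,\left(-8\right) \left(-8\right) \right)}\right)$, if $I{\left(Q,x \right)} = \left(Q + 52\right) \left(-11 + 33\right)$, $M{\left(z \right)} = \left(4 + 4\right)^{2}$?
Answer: $-59946$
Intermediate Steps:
$M{\left(z \right)} = 64$ ($M{\left(z \right)} = 8^{2} = 64$)
$I{\left(Q,x \right)} = 1144 + 22 Q$ ($I{\left(Q,x \right)} = \left(52 + Q\right) 22 = 1144 + 22 Q$)
$-47514 + \left(\left(M{\left(-100 \right)} - 16192\right) + I{\left(116,\left(-8\right) \left(-8\right) \right)}\right) = -47514 + \left(\left(64 - 16192\right) + \left(1144 + 22 \cdot 116\right)\right) = -47514 + \left(-16128 + \left(1144 + 2552\right)\right) = -47514 + \left(-16128 + 3696\right) = -47514 - 12432 = -59946$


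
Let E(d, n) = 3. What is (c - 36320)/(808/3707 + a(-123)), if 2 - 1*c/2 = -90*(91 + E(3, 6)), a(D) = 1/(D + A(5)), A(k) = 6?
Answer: -8412413724/90829 ≈ -92618.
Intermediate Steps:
a(D) = 1/(6 + D) (a(D) = 1/(D + 6) = 1/(6 + D))
c = 16924 (c = 4 - (-180)*(91 + 3) = 4 - (-180)*94 = 4 - 2*(-8460) = 4 + 16920 = 16924)
(c - 36320)/(808/3707 + a(-123)) = (16924 - 36320)/(808/3707 + 1/(6 - 123)) = -19396/(808*(1/3707) + 1/(-117)) = -19396/(808/3707 - 1/117) = -19396/90829/433719 = -19396*433719/90829 = -8412413724/90829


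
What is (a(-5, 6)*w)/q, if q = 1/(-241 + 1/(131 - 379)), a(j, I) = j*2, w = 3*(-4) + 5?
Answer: -2091915/124 ≈ -16870.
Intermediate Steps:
w = -7 (w = -12 + 5 = -7)
a(j, I) = 2*j
q = -248/59769 (q = 1/(-241 + 1/(-248)) = 1/(-241 - 1/248) = 1/(-59769/248) = -248/59769 ≈ -0.0041493)
(a(-5, 6)*w)/q = ((2*(-5))*(-7))/(-248/59769) = -10*(-7)*(-59769/248) = 70*(-59769/248) = -2091915/124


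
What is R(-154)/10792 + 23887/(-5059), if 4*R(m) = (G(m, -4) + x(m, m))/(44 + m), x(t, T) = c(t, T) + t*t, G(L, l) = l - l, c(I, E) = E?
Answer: -5161188269/1091934560 ≈ -4.7266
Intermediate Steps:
G(L, l) = 0
x(t, T) = T + t² (x(t, T) = T + t*t = T + t²)
R(m) = (m + m²)/(4*(44 + m)) (R(m) = ((0 + (m + m²))/(44 + m))/4 = ((m + m²)/(44 + m))/4 = (m + m²)/(4*(44 + m)))
R(-154)/10792 + 23887/(-5059) = ((¼)*(-154)*(1 - 154)/(44 - 154))/10792 + 23887/(-5059) = ((¼)*(-154)*(-153)/(-110))*(1/10792) + 23887*(-1/5059) = ((¼)*(-154)*(-1/110)*(-153))*(1/10792) - 23887/5059 = -1071/20*1/10792 - 23887/5059 = -1071/215840 - 23887/5059 = -5161188269/1091934560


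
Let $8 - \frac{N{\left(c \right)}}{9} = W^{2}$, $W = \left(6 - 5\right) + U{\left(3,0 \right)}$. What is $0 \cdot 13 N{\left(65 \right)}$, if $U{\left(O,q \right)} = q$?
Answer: $0$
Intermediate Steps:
$W = 1$ ($W = \left(6 - 5\right) + 0 = 1 + 0 = 1$)
$N{\left(c \right)} = 63$ ($N{\left(c \right)} = 72 - 9 \cdot 1^{2} = 72 - 9 = 63$)
$0 \cdot 13 N{\left(65 \right)} = 0 \cdot 13 \cdot 63 = 0 \cdot 63 = 0$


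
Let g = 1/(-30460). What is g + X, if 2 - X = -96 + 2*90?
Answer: -2497721/30460 ≈ -82.000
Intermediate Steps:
X = -82 (X = 2 - (-96 + 2*90) = 2 - (-96 + 180) = 2 - 1*84 = 2 - 84 = -82)
g = -1/30460 ≈ -3.2830e-5
g + X = -1/30460 - 82 = -2497721/30460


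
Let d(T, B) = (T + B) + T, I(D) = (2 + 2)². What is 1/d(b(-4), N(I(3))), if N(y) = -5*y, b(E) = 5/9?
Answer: -9/710 ≈ -0.012676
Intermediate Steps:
I(D) = 16 (I(D) = 4² = 16)
b(E) = 5/9 (b(E) = 5*(⅑) = 5/9)
d(T, B) = B + 2*T (d(T, B) = (B + T) + T = B + 2*T)
1/d(b(-4), N(I(3))) = 1/(-5*16 + 2*(5/9)) = 1/(-80 + 10/9) = 1/(-710/9) = -9/710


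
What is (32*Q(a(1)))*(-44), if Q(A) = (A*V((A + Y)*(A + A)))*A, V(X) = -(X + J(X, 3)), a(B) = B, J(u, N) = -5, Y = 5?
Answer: 9856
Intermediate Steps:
V(X) = 5 - X (V(X) = -(X - 5) = -(-5 + X) = 5 - X)
Q(A) = A²*(5 - 2*A*(5 + A)) (Q(A) = (A*(5 - (A + 5)*(A + A)))*A = (A*(5 - (5 + A)*2*A))*A = (A*(5 - 2*A*(5 + A)))*A = A²*(5 - 2*A*(5 + A)))
(32*Q(a(1)))*(-44) = (32*(1²*(5 - 2*1*(5 + 1))))*(-44) = (32*(1*(5 - 2*1*6)))*(-44) = (32*(1*(5 - 12)))*(-44) = (32*(1*(-7)))*(-44) = (32*(-7))*(-44) = -224*(-44) = 9856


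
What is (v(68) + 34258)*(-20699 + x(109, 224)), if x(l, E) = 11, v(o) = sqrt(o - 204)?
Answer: -708729504 - 41376*I*sqrt(34) ≈ -7.0873e+8 - 2.4126e+5*I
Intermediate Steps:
v(o) = sqrt(-204 + o)
(v(68) + 34258)*(-20699 + x(109, 224)) = (sqrt(-204 + 68) + 34258)*(-20699 + 11) = (sqrt(-136) + 34258)*(-20688) = (2*I*sqrt(34) + 34258)*(-20688) = (34258 + 2*I*sqrt(34))*(-20688) = -708729504 - 41376*I*sqrt(34)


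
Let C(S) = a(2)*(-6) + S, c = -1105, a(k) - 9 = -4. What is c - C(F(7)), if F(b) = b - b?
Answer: -1075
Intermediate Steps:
F(b) = 0
a(k) = 5 (a(k) = 9 - 4 = 5)
C(S) = -30 + S (C(S) = 5*(-6) + S = -30 + S)
c - C(F(7)) = -1105 - (-30 + 0) = -1105 - 1*(-30) = -1105 + 30 = -1075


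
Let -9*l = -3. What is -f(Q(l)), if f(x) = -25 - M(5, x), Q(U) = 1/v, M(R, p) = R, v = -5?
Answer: 30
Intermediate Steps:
l = 1/3 (l = -1/9*(-3) = 1/3 ≈ 0.33333)
Q(U) = -1/5 (Q(U) = 1/(-5) = -1/5)
f(x) = -30 (f(x) = -25 - 1*5 = -25 - 5 = -30)
-f(Q(l)) = -1*(-30) = 30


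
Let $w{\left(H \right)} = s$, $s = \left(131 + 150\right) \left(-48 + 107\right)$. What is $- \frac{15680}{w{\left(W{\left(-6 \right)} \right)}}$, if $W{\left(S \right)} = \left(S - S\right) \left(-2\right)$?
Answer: $- \frac{15680}{16579} \approx -0.94578$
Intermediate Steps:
$s = 16579$ ($s = 281 \cdot 59 = 16579$)
$W{\left(S \right)} = 0$ ($W{\left(S \right)} = 0 \left(-2\right) = 0$)
$w{\left(H \right)} = 16579$
$- \frac{15680}{w{\left(W{\left(-6 \right)} \right)}} = - \frac{15680}{16579}$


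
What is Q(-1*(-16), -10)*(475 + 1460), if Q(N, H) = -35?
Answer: -67725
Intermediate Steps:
Q(-1*(-16), -10)*(475 + 1460) = -35*(475 + 1460) = -35*1935 = -67725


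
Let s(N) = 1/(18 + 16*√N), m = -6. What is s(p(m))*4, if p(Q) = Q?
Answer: 6/155 - 16*I*√6/465 ≈ 0.03871 - 0.084283*I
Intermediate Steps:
s(p(m))*4 = (1/(2*(9 + 8*√(-6))))*4 = (1/(2*(9 + 8*(I*√6))))*4 = (1/(2*(9 + 8*I*√6)))*4 = 2/(9 + 8*I*√6)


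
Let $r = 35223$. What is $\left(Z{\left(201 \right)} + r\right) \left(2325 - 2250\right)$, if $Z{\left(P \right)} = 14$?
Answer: $2642775$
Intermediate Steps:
$\left(Z{\left(201 \right)} + r\right) \left(2325 - 2250\right) = \left(14 + 35223\right) \left(2325 - 2250\right) = 35237 \cdot 75 = 2642775$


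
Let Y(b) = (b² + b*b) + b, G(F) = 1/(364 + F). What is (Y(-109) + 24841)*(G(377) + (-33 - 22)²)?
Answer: 108700561844/741 ≈ 1.4669e+8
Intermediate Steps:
Y(b) = b + 2*b² (Y(b) = (b² + b²) + b = 2*b² + b = b + 2*b²)
(Y(-109) + 24841)*(G(377) + (-33 - 22)²) = (-109*(1 + 2*(-109)) + 24841)*(1/(364 + 377) + (-33 - 22)²) = (-109*(1 - 218) + 24841)*(1/741 + (-55)²) = (-109*(-217) + 24841)*(1/741 + 3025) = (23653 + 24841)*(2241526/741) = 48494*(2241526/741) = 108700561844/741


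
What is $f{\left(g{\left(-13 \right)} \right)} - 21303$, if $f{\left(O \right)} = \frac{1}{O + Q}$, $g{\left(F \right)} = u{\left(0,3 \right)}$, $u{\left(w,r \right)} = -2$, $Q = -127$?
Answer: $- \frac{2748088}{129} \approx -21303.0$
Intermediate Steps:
$g{\left(F \right)} = -2$
$f{\left(O \right)} = \frac{1}{-127 + O}$ ($f{\left(O \right)} = \frac{1}{O - 127} = \frac{1}{-127 + O}$)
$f{\left(g{\left(-13 \right)} \right)} - 21303 = \frac{1}{-127 - 2} - 21303 = \frac{1}{-129} - 21303 = - \frac{1}{129} - 21303 = - \frac{2748088}{129}$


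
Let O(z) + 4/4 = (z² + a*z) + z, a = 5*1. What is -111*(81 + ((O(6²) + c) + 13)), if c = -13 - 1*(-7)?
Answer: -177489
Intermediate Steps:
a = 5
c = -6 (c = -13 + 7 = -6)
O(z) = -1 + z² + 6*z (O(z) = -1 + ((z² + 5*z) + z) = -1 + (z² + 6*z) = -1 + z² + 6*z)
-111*(81 + ((O(6²) + c) + 13)) = -111*(81 + (((-1 + (6²)² + 6*6²) - 6) + 13)) = -111*(81 + (((-1 + 36² + 6*36) - 6) + 13)) = -111*(81 + (((-1 + 1296 + 216) - 6) + 13)) = -111*(81 + ((1511 - 6) + 13)) = -111*(81 + (1505 + 13)) = -111*(81 + 1518) = -111*1599 = -177489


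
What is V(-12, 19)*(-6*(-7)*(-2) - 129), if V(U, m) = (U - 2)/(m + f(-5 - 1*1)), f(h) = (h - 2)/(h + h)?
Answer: 8946/59 ≈ 151.63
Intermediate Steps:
f(h) = (-2 + h)/(2*h) (f(h) = (-2 + h)/((2*h)) = (-2 + h)*(1/(2*h)) = (-2 + h)/(2*h))
V(U, m) = (-2 + U)/(2/3 + m) (V(U, m) = (U - 2)/(m + (-2 + (-5 - 1*1))/(2*(-5 - 1*1))) = (-2 + U)/(m + (-2 + (-5 - 1))/(2*(-5 - 1))) = (-2 + U)/(m + (1/2)*(-2 - 6)/(-6)) = (-2 + U)/(m + (1/2)*(-1/6)*(-8)) = (-2 + U)/(m + 2/3) = (-2 + U)/(2/3 + m))
V(-12, 19)*(-6*(-7)*(-2) - 129) = (3*(-2 - 12)/(2 + 3*19))*(-6*(-7)*(-2) - 129) = (3*(-14)/(2 + 57))*(42*(-2) - 129) = (3*(-14)/59)*(-84 - 129) = (3*(1/59)*(-14))*(-213) = -42/59*(-213) = 8946/59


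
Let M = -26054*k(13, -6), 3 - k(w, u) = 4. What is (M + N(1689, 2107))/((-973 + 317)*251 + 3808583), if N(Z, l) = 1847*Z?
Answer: 3145637/3643927 ≈ 0.86325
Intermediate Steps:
k(w, u) = -1 (k(w, u) = 3 - 1*4 = 3 - 4 = -1)
M = 26054 (M = -26054*(-1) = 26054)
(M + N(1689, 2107))/((-973 + 317)*251 + 3808583) = (26054 + 1847*1689)/((-973 + 317)*251 + 3808583) = (26054 + 3119583)/(-656*251 + 3808583) = 3145637/(-164656 + 3808583) = 3145637/3643927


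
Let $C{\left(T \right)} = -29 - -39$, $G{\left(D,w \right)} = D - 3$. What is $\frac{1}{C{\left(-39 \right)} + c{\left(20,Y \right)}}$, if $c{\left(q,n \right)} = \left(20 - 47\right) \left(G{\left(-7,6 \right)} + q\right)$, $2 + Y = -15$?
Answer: $- \frac{1}{260} \approx -0.0038462$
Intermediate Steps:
$Y = -17$ ($Y = -2 - 15 = -17$)
$G{\left(D,w \right)} = -3 + D$ ($G{\left(D,w \right)} = D - 3 = -3 + D$)
$c{\left(q,n \right)} = 270 - 27 q$ ($c{\left(q,n \right)} = \left(20 - 47\right) \left(\left(-3 - 7\right) + q\right) = - 27 \left(-10 + q\right) = 270 - 27 q$)
$C{\left(T \right)} = 10$ ($C{\left(T \right)} = -29 + 39 = 10$)
$\frac{1}{C{\left(-39 \right)} + c{\left(20,Y \right)}} = \frac{1}{10 + \left(270 - 540\right)} = \frac{1}{10 - 270} = \frac{1}{-260} = - \frac{1}{260}$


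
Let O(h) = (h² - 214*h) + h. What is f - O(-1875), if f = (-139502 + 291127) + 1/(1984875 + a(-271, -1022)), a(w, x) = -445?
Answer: -7468154251249/1984430 ≈ -3.7634e+6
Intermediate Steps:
O(h) = h² - 213*h
f = 300889198751/1984430 (f = (-139502 + 291127) + 1/(1984875 - 445) = 151625 + 1/1984430 = 300889198751/1984430 ≈ 1.5163e+5)
f - O(-1875) = 300889198751/1984430 - (-1875)*(-213 - 1875) = 300889198751/1984430 - (-1875)*(-2088) = 300889198751/1984430 - 1*3915000 = 300889198751/1984430 - 3915000 = -7468154251249/1984430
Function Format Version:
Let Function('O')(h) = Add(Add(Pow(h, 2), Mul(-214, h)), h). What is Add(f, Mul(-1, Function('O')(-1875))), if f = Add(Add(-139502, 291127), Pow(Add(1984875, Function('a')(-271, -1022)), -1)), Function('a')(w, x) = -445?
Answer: Rational(-7468154251249, 1984430) ≈ -3.7634e+6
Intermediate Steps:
Function('O')(h) = Add(Pow(h, 2), Mul(-213, h))
f = Rational(300889198751, 1984430) (f = Add(Add(-139502, 291127), Pow(Add(1984875, -445), -1)) = Add(151625, Pow(1984430, -1)) = Add(151625, Rational(1, 1984430)) = Rational(300889198751, 1984430) ≈ 1.5163e+5)
Add(f, Mul(-1, Function('O')(-1875))) = Add(Rational(300889198751, 1984430), Mul(-1, Mul(-1875, Add(-213, -1875)))) = Add(Rational(300889198751, 1984430), Mul(-1, Mul(-1875, -2088))) = Add(Rational(300889198751, 1984430), Mul(-1, 3915000)) = Add(Rational(300889198751, 1984430), -3915000) = Rational(-7468154251249, 1984430)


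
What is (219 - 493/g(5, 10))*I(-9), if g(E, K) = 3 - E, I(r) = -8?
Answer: -3724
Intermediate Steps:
(219 - 493/g(5, 10))*I(-9) = (219 - 493/(3 - 1*5))*(-8) = (219 - 493/(3 - 5))*(-8) = (219 - 493/(-2))*(-8) = (219 - 493*(-½))*(-8) = (219 + 493/2)*(-8) = (931/2)*(-8) = -3724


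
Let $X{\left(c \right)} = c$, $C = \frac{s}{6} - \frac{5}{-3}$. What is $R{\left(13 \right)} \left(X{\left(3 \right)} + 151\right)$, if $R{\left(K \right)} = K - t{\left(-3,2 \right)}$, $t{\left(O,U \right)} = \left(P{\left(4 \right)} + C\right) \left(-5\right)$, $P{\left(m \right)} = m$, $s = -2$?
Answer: $\frac{18326}{3} \approx 6108.7$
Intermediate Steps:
$C = \frac{4}{3}$ ($C = - \frac{2}{6} - \frac{5}{-3} = \left(-2\right) \frac{1}{6} - - \frac{5}{3} = - \frac{1}{3} + \frac{5}{3} = \frac{4}{3} \approx 1.3333$)
$t{\left(O,U \right)} = - \frac{80}{3}$ ($t{\left(O,U \right)} = \left(4 + \frac{4}{3}\right) \left(-5\right) = \frac{16}{3} \left(-5\right) = - \frac{80}{3}$)
$R{\left(K \right)} = \frac{80}{3} + K$ ($R{\left(K \right)} = K - - \frac{80}{3} = K + \frac{80}{3} = \frac{80}{3} + K$)
$R{\left(13 \right)} \left(X{\left(3 \right)} + 151\right) = \left(\frac{80}{3} + 13\right) \left(3 + 151\right) = \frac{119}{3} \cdot 154 = \frac{18326}{3}$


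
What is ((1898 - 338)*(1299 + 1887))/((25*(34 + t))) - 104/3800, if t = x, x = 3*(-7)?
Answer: 7264067/475 ≈ 15293.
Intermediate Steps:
x = -21
t = -21
((1898 - 338)*(1299 + 1887))/((25*(34 + t))) - 104/3800 = ((1898 - 338)*(1299 + 1887))/((25*(34 - 21))) - 104/3800 = (1560*3186)/((25*13)) - 104*1/3800 = 4970160/325 - 13/475 = 4970160*(1/325) - 13/475 = 76464/5 - 13/475 = 7264067/475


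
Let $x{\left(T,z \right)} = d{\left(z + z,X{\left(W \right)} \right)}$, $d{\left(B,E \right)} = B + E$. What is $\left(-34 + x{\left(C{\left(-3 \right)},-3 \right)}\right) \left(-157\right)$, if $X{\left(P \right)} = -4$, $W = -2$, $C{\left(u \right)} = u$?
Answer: $6908$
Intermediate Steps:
$x{\left(T,z \right)} = -4 + 2 z$ ($x{\left(T,z \right)} = \left(z + z\right) - 4 = 2 z - 4 = -4 + 2 z$)
$\left(-34 + x{\left(C{\left(-3 \right)},-3 \right)}\right) \left(-157\right) = \left(-34 + \left(-4 + 2 \left(-3\right)\right)\right) \left(-157\right) = \left(-34 - 10\right) \left(-157\right) = \left(-44\right) \left(-157\right) = 6908$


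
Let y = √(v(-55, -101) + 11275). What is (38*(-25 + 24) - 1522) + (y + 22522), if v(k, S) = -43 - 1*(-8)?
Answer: 20962 + 2*√2810 ≈ 21068.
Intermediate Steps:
v(k, S) = -35 (v(k, S) = -43 + 8 = -35)
y = 2*√2810 (y = √(-35 + 11275) = √11240 = 2*√2810 ≈ 106.02)
(38*(-25 + 24) - 1522) + (y + 22522) = (38*(-25 + 24) - 1522) + (2*√2810 + 22522) = (38*(-1) - 1522) + (22522 + 2*√2810) = (-38 - 1522) + (22522 + 2*√2810) = -1560 + (22522 + 2*√2810) = 20962 + 2*√2810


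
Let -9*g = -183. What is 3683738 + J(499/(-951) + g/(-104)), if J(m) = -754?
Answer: 3682984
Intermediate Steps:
g = 61/3 (g = -1/9*(-183) = 61/3 ≈ 20.333)
3683738 + J(499/(-951) + g/(-104)) = 3683738 - 754 = 3682984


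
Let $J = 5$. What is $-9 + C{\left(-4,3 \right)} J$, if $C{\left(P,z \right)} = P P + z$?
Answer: $86$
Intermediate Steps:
$C{\left(P,z \right)} = z + P^{2}$ ($C{\left(P,z \right)} = P^{2} + z = z + P^{2}$)
$-9 + C{\left(-4,3 \right)} J = -9 + \left(3 + \left(-4\right)^{2}\right) 5 = -9 + \left(3 + 16\right) 5 = -9 + 19 \cdot 5 = -9 + 95 = 86$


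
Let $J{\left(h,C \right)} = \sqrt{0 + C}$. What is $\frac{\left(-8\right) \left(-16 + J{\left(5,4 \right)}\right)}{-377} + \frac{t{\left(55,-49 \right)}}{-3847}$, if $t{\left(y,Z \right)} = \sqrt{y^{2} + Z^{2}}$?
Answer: $- \frac{112}{377} - \frac{\sqrt{5426}}{3847} \approx -0.31623$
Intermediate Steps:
$t{\left(y,Z \right)} = \sqrt{Z^{2} + y^{2}}$
$J{\left(h,C \right)} = \sqrt{C}$
$\frac{\left(-8\right) \left(-16 + J{\left(5,4 \right)}\right)}{-377} + \frac{t{\left(55,-49 \right)}}{-3847} = \frac{\left(-8\right) \left(-16 + \sqrt{4}\right)}{-377} + \frac{\sqrt{\left(-49\right)^{2} + 55^{2}}}{-3847} = - 8 \left(-16 + 2\right) \left(- \frac{1}{377}\right) + \sqrt{2401 + 3025} \left(- \frac{1}{3847}\right) = \left(-8\right) \left(-14\right) \left(- \frac{1}{377}\right) + \sqrt{5426} \left(- \frac{1}{3847}\right) = 112 \left(- \frac{1}{377}\right) - \frac{\sqrt{5426}}{3847} = - \frac{112}{377} - \frac{\sqrt{5426}}{3847}$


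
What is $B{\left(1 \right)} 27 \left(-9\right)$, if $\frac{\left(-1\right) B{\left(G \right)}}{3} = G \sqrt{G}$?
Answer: $729$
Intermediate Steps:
$B{\left(G \right)} = - 3 G^{\frac{3}{2}}$ ($B{\left(G \right)} = - 3 G \sqrt{G} = - 3 G^{\frac{3}{2}}$)
$B{\left(1 \right)} 27 \left(-9\right) = - 3 \cdot 1^{\frac{3}{2}} \cdot 27 \left(-9\right) = \left(-3\right) 1 \cdot 27 \left(-9\right) = \left(-3\right) 27 \left(-9\right) = \left(-81\right) \left(-9\right) = 729$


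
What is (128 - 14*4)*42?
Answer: 3024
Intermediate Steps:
(128 - 14*4)*42 = (128 - 56)*42 = 72*42 = 3024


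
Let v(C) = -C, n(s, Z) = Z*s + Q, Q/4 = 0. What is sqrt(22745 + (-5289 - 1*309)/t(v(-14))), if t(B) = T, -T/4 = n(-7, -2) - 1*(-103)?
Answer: sqrt(15383706)/26 ≈ 150.85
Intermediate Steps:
Q = 0 (Q = 4*0 = 0)
n(s, Z) = Z*s (n(s, Z) = Z*s + 0 = Z*s)
T = -468 (T = -4*(-2*(-7) - 1*(-103)) = -4*(14 + 103) = -4*117 = -468)
t(B) = -468
sqrt(22745 + (-5289 - 1*309)/t(v(-14))) = sqrt(22745 + (-5289 - 1*309)/(-468)) = sqrt(22745 + (-5289 - 309)*(-1/468)) = sqrt(22745 - 5598*(-1/468)) = sqrt(22745 + 311/26) = sqrt(591681/26) = sqrt(15383706)/26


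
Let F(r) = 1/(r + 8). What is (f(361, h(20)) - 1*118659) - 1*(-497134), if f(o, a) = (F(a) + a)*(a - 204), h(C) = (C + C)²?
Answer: 1050054499/402 ≈ 2.6121e+6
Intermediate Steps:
F(r) = 1/(8 + r)
h(C) = 4*C² (h(C) = (2*C)² = 4*C²)
f(o, a) = (-204 + a)*(a + 1/(8 + a)) (f(o, a) = (1/(8 + a) + a)*(a - 204) = (a + 1/(8 + a))*(-204 + a) = (-204 + a)*(a + 1/(8 + a)))
(f(361, h(20)) - 1*118659) - 1*(-497134) = ((-204 + 4*20² + (4*20²)*(-204 + 4*20²)*(8 + 4*20²))/(8 + 4*20²) - 1*118659) - 1*(-497134) = ((-204 + 4*400 + (4*400)*(-204 + 4*400)*(8 + 4*400))/(8 + 4*400) - 118659) + 497134 = ((-204 + 1600 + 1600*(-204 + 1600)*(8 + 1600))/(8 + 1600) - 118659) + 497134 = ((-204 + 1600 + 1600*1396*1608)/1608 - 118659) + 497134 = ((-204 + 1600 + 3591628800)/1608 - 118659) + 497134 = ((1/1608)*3591630196 - 118659) + 497134 = (897907549/402 - 118659) + 497134 = 850206631/402 + 497134 = 1050054499/402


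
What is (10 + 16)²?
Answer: 676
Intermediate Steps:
(10 + 16)² = 26² = 676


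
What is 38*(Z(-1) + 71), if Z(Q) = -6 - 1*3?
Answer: 2356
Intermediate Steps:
Z(Q) = -9 (Z(Q) = -6 - 3 = -9)
38*(Z(-1) + 71) = 38*(-9 + 71) = 38*62 = 2356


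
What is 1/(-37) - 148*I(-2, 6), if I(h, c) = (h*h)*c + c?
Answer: -164281/37 ≈ -4440.0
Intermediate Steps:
I(h, c) = c + c*h² (I(h, c) = h²*c + c = c*h² + c = c + c*h²)
1/(-37) - 148*I(-2, 6) = 1/(-37) - 888*(1 + (-2)²) = -1/37 - 888*(1 + 4) = -1/37 - 888*5 = -1/37 - 148*30 = -1/37 - 4440 = -164281/37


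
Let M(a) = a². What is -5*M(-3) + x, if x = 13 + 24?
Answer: -8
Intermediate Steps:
x = 37
-5*M(-3) + x = -5*(-3)² + 37 = -5*9 + 37 = -45 + 37 = -8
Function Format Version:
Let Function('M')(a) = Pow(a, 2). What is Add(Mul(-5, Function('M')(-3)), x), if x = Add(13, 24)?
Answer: -8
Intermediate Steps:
x = 37
Add(Mul(-5, Function('M')(-3)), x) = Add(Mul(-5, Pow(-3, 2)), 37) = Add(Mul(-5, 9), 37) = Add(-45, 37) = -8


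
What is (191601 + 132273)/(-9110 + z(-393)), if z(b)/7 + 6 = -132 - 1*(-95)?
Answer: -107958/3137 ≈ -34.414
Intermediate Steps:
z(b) = -301 (z(b) = -42 + 7*(-132 - 1*(-95)) = -42 + 7*(-132 + 95) = -42 + 7*(-37) = -42 - 259 = -301)
(191601 + 132273)/(-9110 + z(-393)) = (191601 + 132273)/(-9110 - 301) = 323874/(-9411) = 323874*(-1/9411) = -107958/3137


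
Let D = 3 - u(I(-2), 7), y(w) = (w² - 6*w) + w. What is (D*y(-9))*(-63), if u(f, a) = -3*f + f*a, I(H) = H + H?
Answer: -150822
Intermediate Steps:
I(H) = 2*H
u(f, a) = -3*f + a*f
y(w) = w² - 5*w
D = 19 (D = 3 - 2*(-2)*(-3 + 7) = 3 - (-4)*4 = 3 - 1*(-16) = 3 + 16 = 19)
(D*y(-9))*(-63) = (19*(-9*(-5 - 9)))*(-63) = (19*(-9*(-14)))*(-63) = (19*126)*(-63) = 2394*(-63) = -150822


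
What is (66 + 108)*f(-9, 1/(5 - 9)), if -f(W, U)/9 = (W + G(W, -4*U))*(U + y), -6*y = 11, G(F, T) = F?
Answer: -58725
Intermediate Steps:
y = -11/6 (y = -⅙*11 = -11/6 ≈ -1.8333)
f(W, U) = -18*W*(-11/6 + U) (f(W, U) = -9*(W + W)*(U - 11/6) = -9*2*W*(-11/6 + U) = -18*W*(-11/6 + U))
(66 + 108)*f(-9, 1/(5 - 9)) = (66 + 108)*(3*(-9)*(11 - 6/(5 - 9))) = 174*(3*(-9)*(11 - 6/(-4))) = 174*(3*(-9)*(11 - 6*(-¼))) = 174*(3*(-9)*(11 + 3/2)) = 174*(3*(-9)*(25/2)) = 174*(-675/2) = -58725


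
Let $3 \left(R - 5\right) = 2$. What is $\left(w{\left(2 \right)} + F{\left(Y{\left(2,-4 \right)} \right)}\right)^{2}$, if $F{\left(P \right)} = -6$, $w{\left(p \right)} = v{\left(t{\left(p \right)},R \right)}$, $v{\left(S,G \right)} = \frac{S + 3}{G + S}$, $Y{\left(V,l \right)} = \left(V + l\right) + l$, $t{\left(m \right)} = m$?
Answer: $\frac{15129}{529} \approx 28.599$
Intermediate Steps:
$Y{\left(V,l \right)} = V + 2 l$
$R = \frac{17}{3}$ ($R = 5 + \frac{1}{3} \cdot 2 = 5 + \frac{2}{3} = \frac{17}{3} \approx 5.6667$)
$v{\left(S,G \right)} = \frac{3 + S}{G + S}$
$w{\left(p \right)} = \frac{3 + p}{\frac{17}{3} + p}$
$\left(w{\left(2 \right)} + F{\left(Y{\left(2,-4 \right)} \right)}\right)^{2} = \left(\frac{3 \left(3 + 2\right)}{17 + 3 \cdot 2} - 6\right)^{2} = \left(3 \frac{1}{17 + 6} \cdot 5 - 6\right)^{2} = \left(3 \cdot \frac{1}{23} \cdot 5 - 6\right)^{2} = \left(\frac{15}{23} - 6\right)^{2} = \left(- \frac{123}{23}\right)^{2} = \frac{15129}{529}$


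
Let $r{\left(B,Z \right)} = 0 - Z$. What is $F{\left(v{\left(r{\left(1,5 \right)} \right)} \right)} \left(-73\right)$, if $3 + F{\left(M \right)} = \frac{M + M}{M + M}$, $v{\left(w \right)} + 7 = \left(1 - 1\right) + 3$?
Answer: $146$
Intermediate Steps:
$r{\left(B,Z \right)} = - Z$
$v{\left(w \right)} = -4$ ($v{\left(w \right)} = -7 + \left(\left(1 - 1\right) + 3\right) = -7 + \left(0 + 3\right) = -7 + 3 = -4$)
$F{\left(M \right)} = -2$ ($F{\left(M \right)} = -3 + \frac{M + M}{M + M} = -3 + \frac{2 M}{2 M} = -3 + 2 M \frac{1}{2 M} = -3 + 1 = -2$)
$F{\left(v{\left(r{\left(1,5 \right)} \right)} \right)} \left(-73\right) = \left(-2\right) \left(-73\right) = 146$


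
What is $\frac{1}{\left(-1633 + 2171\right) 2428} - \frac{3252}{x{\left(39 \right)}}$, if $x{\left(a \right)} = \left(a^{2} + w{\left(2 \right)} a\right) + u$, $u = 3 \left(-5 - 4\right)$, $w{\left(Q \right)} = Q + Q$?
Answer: $- \frac{707994813}{359222600} \approx -1.9709$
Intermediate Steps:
$w{\left(Q \right)} = 2 Q$
$u = -27$ ($u = 3 \left(-9\right) = -27$)
$x{\left(a \right)} = -27 + a^{2} + 4 a$ ($x{\left(a \right)} = \left(a^{2} + 2 \cdot 2 a\right) - 27 = \left(a^{2} + 4 a\right) - 27 = -27 + a^{2} + 4 a$)
$\frac{1}{\left(-1633 + 2171\right) 2428} - \frac{3252}{x{\left(39 \right)}} = \frac{1}{\left(-1633 + 2171\right) 2428} - \frac{3252}{-27 + 39^{2} + 4 \cdot 39} = \frac{1}{538} \cdot \frac{1}{2428} - \frac{3252}{-27 + 1521 + 156} = \frac{1}{538} \cdot \frac{1}{2428} - \frac{3252}{1650} = \frac{1}{1306264} - \frac{542}{275} = - \frac{707994813}{359222600}$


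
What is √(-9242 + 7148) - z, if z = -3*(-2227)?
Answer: -6681 + I*√2094 ≈ -6681.0 + 45.76*I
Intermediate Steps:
z = 6681
√(-9242 + 7148) - z = √(-9242 + 7148) - 1*6681 = √(-2094) - 6681 = I*√2094 - 6681 = -6681 + I*√2094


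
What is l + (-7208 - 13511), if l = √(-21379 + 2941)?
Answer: -20719 + I*√18438 ≈ -20719.0 + 135.79*I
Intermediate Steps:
l = I*√18438 (l = √(-18438) = I*√18438 ≈ 135.79*I)
l + (-7208 - 13511) = I*√18438 + (-7208 - 13511) = I*√18438 - 20719 = -20719 + I*√18438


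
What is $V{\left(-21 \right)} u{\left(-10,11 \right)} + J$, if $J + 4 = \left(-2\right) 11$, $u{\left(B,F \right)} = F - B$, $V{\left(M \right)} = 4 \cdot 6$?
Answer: $478$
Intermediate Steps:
$V{\left(M \right)} = 24$
$J = -26$ ($J = -4 - 22 = -26$)
$V{\left(-21 \right)} u{\left(-10,11 \right)} + J = 24 \left(11 - -10\right) - 26 = 24 \left(11 + 10\right) - 26 = 24 \cdot 21 - 26 = 504 - 26 = 478$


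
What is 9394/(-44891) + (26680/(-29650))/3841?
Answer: -60476538/288675365 ≈ -0.20950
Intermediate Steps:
9394/(-44891) + (26680/(-29650))/3841 = 9394*(-1/44891) + (26680*(-1/29650))*(1/3841) = -122/583 - 2668/2965*1/3841 = -122/583 - 116/495155 = -60476538/288675365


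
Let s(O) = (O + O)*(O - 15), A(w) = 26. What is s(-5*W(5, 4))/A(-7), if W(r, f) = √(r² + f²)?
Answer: 1025/13 + 75*√41/13 ≈ 115.79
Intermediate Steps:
W(r, f) = √(f² + r²)
s(O) = 2*O*(-15 + O) (s(O) = (2*O)*(-15 + O) = 2*O*(-15 + O))
s(-5*W(5, 4))/A(-7) = (2*(-5*√(4² + 5²))*(-15 - 5*√(4² + 5²)))/26 = (2*(-5*√(16 + 25))*(-15 - 5*√(16 + 25)))*(1/26) = (2*(-5*√41)*(-15 - 5*√41))*(1/26) = -10*√41*(-15 - 5*√41)*(1/26) = -5*√41*(-15 - 5*√41)/13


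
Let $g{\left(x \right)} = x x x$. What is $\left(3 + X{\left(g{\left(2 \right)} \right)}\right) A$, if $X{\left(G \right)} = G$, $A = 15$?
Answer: $165$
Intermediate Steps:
$g{\left(x \right)} = x^{3}$ ($g{\left(x \right)} = x^{2} x = x^{3}$)
$\left(3 + X{\left(g{\left(2 \right)} \right)}\right) A = \left(3 + 2^{3}\right) 15 = \left(3 + 8\right) 15 = 11 \cdot 15 = 165$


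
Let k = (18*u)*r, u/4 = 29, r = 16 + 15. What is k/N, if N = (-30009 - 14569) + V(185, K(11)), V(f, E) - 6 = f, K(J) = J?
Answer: -64728/44387 ≈ -1.4583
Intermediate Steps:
r = 31
u = 116 (u = 4*29 = 116)
V(f, E) = 6 + f
k = 64728 (k = (18*116)*31 = 2088*31 = 64728)
N = -44387 (N = (-30009 - 14569) + (6 + 185) = -44578 + 191 = -44387)
k/N = 64728/(-44387) = 64728*(-1/44387) = -64728/44387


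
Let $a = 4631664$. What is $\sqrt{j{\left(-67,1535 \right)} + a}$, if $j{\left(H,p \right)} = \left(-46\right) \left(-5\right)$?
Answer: $\sqrt{4631894} \approx 2152.2$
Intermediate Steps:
$j{\left(H,p \right)} = 230$
$\sqrt{j{\left(-67,1535 \right)} + a} = \sqrt{230 + 4631664} = \sqrt{4631894}$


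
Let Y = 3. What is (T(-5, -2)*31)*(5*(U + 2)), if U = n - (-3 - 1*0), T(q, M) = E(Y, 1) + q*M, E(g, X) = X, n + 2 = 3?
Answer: 10230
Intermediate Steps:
n = 1 (n = -2 + 3 = 1)
T(q, M) = 1 + M*q (T(q, M) = 1 + q*M = 1 + M*q)
U = 4 (U = 1 - (-3 - 1*0) = 1 - (-3 + 0) = 1 - 1*(-3) = 1 + 3 = 4)
(T(-5, -2)*31)*(5*(U + 2)) = ((1 - 2*(-5))*31)*(5*(4 + 2)) = ((1 + 10)*31)*(5*6) = (11*31)*30 = 341*30 = 10230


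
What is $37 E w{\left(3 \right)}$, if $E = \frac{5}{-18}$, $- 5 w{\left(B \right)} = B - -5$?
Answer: $\frac{148}{9} \approx 16.444$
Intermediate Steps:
$w{\left(B \right)} = -1 - \frac{B}{5}$ ($w{\left(B \right)} = - \frac{B - -5}{5} = - \frac{B + 5}{5} = - \frac{5 + B}{5} = -1 - \frac{B}{5}$)
$E = - \frac{5}{18}$ ($E = 5 \left(- \frac{1}{18}\right) = - \frac{5}{18} \approx -0.27778$)
$37 E w{\left(3 \right)} = 37 \left(- \frac{5}{18}\right) \left(-1 - \frac{3}{5}\right) = - \frac{185 \left(-1 - \frac{3}{5}\right)}{18} = \left(- \frac{185}{18}\right) \left(- \frac{8}{5}\right) = \frac{148}{9}$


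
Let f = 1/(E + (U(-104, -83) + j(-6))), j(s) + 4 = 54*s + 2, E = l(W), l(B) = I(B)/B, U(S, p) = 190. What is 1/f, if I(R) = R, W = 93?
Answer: -135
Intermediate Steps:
l(B) = 1 (l(B) = B/B = 1)
E = 1
j(s) = -2 + 54*s (j(s) = -4 + (54*s + 2) = -4 + (2 + 54*s) = -2 + 54*s)
f = -1/135 (f = 1/(1 + (190 + (-2 + 54*(-6)))) = 1/(1 + (190 + (-2 - 324))) = 1/(1 + (190 - 326)) = 1/(1 - 136) = 1/(-135) = -1/135 ≈ -0.0074074)
1/f = 1/(-1/135) = -135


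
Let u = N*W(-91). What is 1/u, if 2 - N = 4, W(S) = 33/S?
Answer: 91/66 ≈ 1.3788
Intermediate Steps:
N = -2 (N = 2 - 1*4 = 2 - 4 = -2)
u = 66/91 (u = -66/(-91) = -66*(-1)/91 = -2*(-33/91) = 66/91 ≈ 0.72528)
1/u = 1/(66/91) = 91/66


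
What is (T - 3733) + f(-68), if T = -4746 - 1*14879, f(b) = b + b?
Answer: -23494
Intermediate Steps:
f(b) = 2*b
T = -19625 (T = -4746 - 14879 = -19625)
(T - 3733) + f(-68) = (-19625 - 3733) + 2*(-68) = -23358 - 136 = -23494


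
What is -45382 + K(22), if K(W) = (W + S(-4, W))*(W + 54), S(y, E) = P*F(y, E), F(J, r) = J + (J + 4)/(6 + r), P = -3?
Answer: -42798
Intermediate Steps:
F(J, r) = J + (4 + J)/(6 + r)
S(y, E) = -3*(4 + 7*y + E*y)/(6 + E) (S(y, E) = -3*(4 + 7*y + y*E)/(6 + E) = -3*(4 + 7*y + E*y)/(6 + E))
K(W) = (54 + W)*(W + 3*(24 + 4*W)/(6 + W)) (K(W) = (W + 3*(-4 - 7*(-4) - 1*W*(-4))/(6 + W))*(W + 54) = (W + 3*(-4 + 28 + 4*W)/(6 + W))*(54 + W) = (W + 3*(24 + 4*W)/(6 + W))*(54 + W) = (54 + W)*(W + 3*(24 + 4*W)/(6 + W)))
-45382 + K(22) = -45382 + (648 + 22² + 66*22) = -45382 + (648 + 484 + 1452) = -45382 + 2584 = -42798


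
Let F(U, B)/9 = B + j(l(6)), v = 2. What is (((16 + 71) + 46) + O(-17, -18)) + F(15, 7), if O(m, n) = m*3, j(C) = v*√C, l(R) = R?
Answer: 145 + 18*√6 ≈ 189.09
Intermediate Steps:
j(C) = 2*√C
F(U, B) = 9*B + 18*√6 (F(U, B) = 9*(B + 2*√6) = 9*B + 18*√6)
O(m, n) = 3*m
(((16 + 71) + 46) + O(-17, -18)) + F(15, 7) = (((16 + 71) + 46) + 3*(-17)) + (9*7 + 18*√6) = ((87 + 46) - 51) + (63 + 18*√6) = (133 - 51) + (63 + 18*√6) = 82 + (63 + 18*√6) = 145 + 18*√6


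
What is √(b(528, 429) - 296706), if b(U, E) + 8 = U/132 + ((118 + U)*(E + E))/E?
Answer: I*√295418 ≈ 543.52*I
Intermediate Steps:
b(U, E) = 228 + 265*U/132 (b(U, E) = -8 + (U/132 + ((118 + U)*(E + E))/E) = -8 + (U*(1/132) + ((118 + U)*(2*E))/E) = -8 + (U/132 + (2*E*(118 + U))/E) = -8 + (U/132 + (236 + 2*U)) = -8 + (236 + 265*U/132) = 228 + 265*U/132)
√(b(528, 429) - 296706) = √((228 + (265/132)*528) - 296706) = √((228 + 1060) - 296706) = √(1288 - 296706) = √(-295418) = I*√295418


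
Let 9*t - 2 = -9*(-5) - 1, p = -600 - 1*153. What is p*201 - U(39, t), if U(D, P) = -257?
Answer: -151096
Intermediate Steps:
p = -753 (p = -600 - 153 = -753)
t = 46/9 (t = 2/9 + (-9*(-5) - 1)/9 = 2/9 + (45 - 1)/9 = 2/9 + (1/9)*44 = 2/9 + 44/9 = 46/9 ≈ 5.1111)
p*201 - U(39, t) = -753*201 - 1*(-257) = -151353 + 257 = -151096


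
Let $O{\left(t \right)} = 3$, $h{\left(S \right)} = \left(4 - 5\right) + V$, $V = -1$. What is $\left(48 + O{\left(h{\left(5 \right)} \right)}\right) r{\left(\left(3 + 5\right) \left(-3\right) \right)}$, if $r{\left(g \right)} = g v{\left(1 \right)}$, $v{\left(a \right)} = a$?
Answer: $-1224$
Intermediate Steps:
$h{\left(S \right)} = -2$ ($h{\left(S \right)} = \left(4 - 5\right) - 1 = -1 - 1 = -2$)
$r{\left(g \right)} = g$ ($r{\left(g \right)} = g 1 = g$)
$\left(48 + O{\left(h{\left(5 \right)} \right)}\right) r{\left(\left(3 + 5\right) \left(-3\right) \right)} = \left(48 + 3\right) \left(3 + 5\right) \left(-3\right) = 51 \cdot 8 \left(-3\right) = 51 \left(-24\right) = -1224$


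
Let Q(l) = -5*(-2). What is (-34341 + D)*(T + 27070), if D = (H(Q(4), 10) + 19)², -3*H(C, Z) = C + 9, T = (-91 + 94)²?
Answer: -8330177375/9 ≈ -9.2558e+8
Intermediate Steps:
T = 9 (T = 3² = 9)
Q(l) = 10
H(C, Z) = -3 - C/3 (H(C, Z) = -(C + 9)/3 = -(9 + C)/3 = -3 - C/3)
D = 1444/9 (D = ((-3 - ⅓*10) + 19)² = ((-3 - 10/3) + 19)² = (-19/3 + 19)² = (38/3)² = 1444/9 ≈ 160.44)
(-34341 + D)*(T + 27070) = (-34341 + 1444/9)*(9 + 27070) = -307625/9*27079 = -8330177375/9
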